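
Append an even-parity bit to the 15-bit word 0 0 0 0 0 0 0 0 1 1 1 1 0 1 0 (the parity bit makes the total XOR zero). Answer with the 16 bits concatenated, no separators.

0000000011110101

XOR of the 15 data bits: 0⊕0⊕0⊕0⊕0⊕0⊕0⊕0⊕1⊕1⊕1⊕1⊕0⊕1⊕0 = 1
Parity bit = 1 (so all 16 bits XOR to 0).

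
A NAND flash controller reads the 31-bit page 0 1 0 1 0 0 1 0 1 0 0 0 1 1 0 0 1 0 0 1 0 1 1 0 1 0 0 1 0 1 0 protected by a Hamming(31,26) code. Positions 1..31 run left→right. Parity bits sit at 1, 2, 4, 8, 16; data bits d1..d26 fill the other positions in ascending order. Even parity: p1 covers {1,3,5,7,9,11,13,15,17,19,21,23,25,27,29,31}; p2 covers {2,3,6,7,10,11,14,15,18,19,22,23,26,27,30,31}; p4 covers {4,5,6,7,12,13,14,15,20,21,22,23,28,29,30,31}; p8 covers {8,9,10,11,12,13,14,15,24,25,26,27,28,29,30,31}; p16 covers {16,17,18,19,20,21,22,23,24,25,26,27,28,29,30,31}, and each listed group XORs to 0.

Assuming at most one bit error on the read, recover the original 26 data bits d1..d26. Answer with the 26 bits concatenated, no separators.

00011000110100001101001010

s1 (pos 1,3,5,7,9,11,13,15,17,19,21,23,25,27,29,31): 0⊕0⊕0⊕1⊕1⊕0⊕1⊕0⊕1⊕0⊕0⊕1⊕1⊕0⊕0⊕0 = 0
s2 (pos 2,3,6,7,10,11,14,15,18,19,22,23,26,27,30,31): 1⊕0⊕0⊕1⊕0⊕0⊕1⊕0⊕0⊕0⊕1⊕1⊕0⊕0⊕1⊕0 = 0
s4 (pos 4,5,6,7,12,13,14,15,20,21,22,23,28,29,30,31): 1⊕0⊕0⊕1⊕0⊕1⊕1⊕0⊕1⊕0⊕1⊕1⊕1⊕0⊕1⊕0 = 1
s8 (pos 8,9,10,11,12,13,14,15,24,25,26,27,28,29,30,31): 0⊕1⊕0⊕0⊕0⊕1⊕1⊕0⊕0⊕1⊕0⊕0⊕1⊕0⊕1⊕0 = 0
s16 (pos 16,17,18,19,20,21,22,23,24,25,26,27,28,29,30,31): 0⊕1⊕0⊕0⊕1⊕0⊕1⊕1⊕0⊕1⊕0⊕0⊕1⊕0⊕1⊕0 = 1
Syndrome s16…s1 = 10100 → error at position 20.
Flip position 20: 0101001010001100100101101001010 → 0101001010001100100001101001010
Read data bits from positions 3,5,6,7,9,10,11,12,13,14,15,17,18,19,20,21,22,23,24,25,26,27,28,29,30,31: 00011000110100001101001010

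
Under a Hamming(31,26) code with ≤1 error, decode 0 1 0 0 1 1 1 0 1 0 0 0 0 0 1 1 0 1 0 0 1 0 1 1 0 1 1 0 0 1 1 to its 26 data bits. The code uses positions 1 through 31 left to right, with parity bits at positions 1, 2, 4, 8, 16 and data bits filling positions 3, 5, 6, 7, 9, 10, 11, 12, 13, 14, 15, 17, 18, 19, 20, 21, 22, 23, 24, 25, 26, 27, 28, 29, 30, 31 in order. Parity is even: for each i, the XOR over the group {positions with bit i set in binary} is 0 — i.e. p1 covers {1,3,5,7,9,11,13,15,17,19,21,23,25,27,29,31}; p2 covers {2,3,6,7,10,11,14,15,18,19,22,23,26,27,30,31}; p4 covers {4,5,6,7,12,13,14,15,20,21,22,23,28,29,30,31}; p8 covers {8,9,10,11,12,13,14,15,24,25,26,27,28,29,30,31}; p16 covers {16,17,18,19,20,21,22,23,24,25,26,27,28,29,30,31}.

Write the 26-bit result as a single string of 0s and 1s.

01111000001010010100110011

s1 (pos 1,3,5,7,9,11,13,15,17,19,21,23,25,27,29,31): 0⊕0⊕1⊕1⊕1⊕0⊕0⊕1⊕0⊕0⊕1⊕1⊕0⊕1⊕0⊕1 = 0
s2 (pos 2,3,6,7,10,11,14,15,18,19,22,23,26,27,30,31): 1⊕0⊕1⊕1⊕0⊕0⊕0⊕1⊕1⊕0⊕0⊕1⊕1⊕1⊕1⊕1 = 0
s4 (pos 4,5,6,7,12,13,14,15,20,21,22,23,28,29,30,31): 0⊕1⊕1⊕1⊕0⊕0⊕0⊕1⊕0⊕1⊕0⊕1⊕0⊕0⊕1⊕1 = 0
s8 (pos 8,9,10,11,12,13,14,15,24,25,26,27,28,29,30,31): 0⊕1⊕0⊕0⊕0⊕0⊕0⊕1⊕1⊕0⊕1⊕1⊕0⊕0⊕1⊕1 = 1
s16 (pos 16,17,18,19,20,21,22,23,24,25,26,27,28,29,30,31): 1⊕0⊕1⊕0⊕0⊕1⊕0⊕1⊕1⊕0⊕1⊕1⊕0⊕0⊕1⊕1 = 1
Syndrome s16…s1 = 11000 → error at position 24.
Flip position 24: 0100111010000011010010110110011 → 0100111010000011010010100110011
Read data bits from positions 3,5,6,7,9,10,11,12,13,14,15,17,18,19,20,21,22,23,24,25,26,27,28,29,30,31: 01111000001010010100110011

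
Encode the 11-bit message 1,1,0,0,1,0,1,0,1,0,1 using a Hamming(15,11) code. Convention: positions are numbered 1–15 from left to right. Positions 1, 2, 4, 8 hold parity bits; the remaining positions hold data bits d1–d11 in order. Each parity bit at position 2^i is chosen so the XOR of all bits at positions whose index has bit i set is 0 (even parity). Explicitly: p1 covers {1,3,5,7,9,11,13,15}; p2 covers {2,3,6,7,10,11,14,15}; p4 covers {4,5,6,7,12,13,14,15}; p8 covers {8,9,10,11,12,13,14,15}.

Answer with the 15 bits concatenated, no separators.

011110001010101

Place data at non-parity positions: p1 p2 1 p4 1 0 0 p8 1 0 1 0 1 0 1
p1 (pos 1,3,5,7,9,11,13,15): XOR of data positions = 1⊕1⊕0⊕1⊕1⊕1⊕1 = 0
p2 (pos 2,3,6,7,10,11,14,15): XOR of data positions = 1⊕0⊕0⊕0⊕1⊕0⊕1 = 1
p4 (pos 4,5,6,7,12,13,14,15): XOR of data positions = 1⊕0⊕0⊕0⊕1⊕0⊕1 = 1
p8 (pos 8,9,10,11,12,13,14,15): XOR of data positions = 1⊕0⊕1⊕0⊕1⊕0⊕1 = 0
Codeword: 011110001010101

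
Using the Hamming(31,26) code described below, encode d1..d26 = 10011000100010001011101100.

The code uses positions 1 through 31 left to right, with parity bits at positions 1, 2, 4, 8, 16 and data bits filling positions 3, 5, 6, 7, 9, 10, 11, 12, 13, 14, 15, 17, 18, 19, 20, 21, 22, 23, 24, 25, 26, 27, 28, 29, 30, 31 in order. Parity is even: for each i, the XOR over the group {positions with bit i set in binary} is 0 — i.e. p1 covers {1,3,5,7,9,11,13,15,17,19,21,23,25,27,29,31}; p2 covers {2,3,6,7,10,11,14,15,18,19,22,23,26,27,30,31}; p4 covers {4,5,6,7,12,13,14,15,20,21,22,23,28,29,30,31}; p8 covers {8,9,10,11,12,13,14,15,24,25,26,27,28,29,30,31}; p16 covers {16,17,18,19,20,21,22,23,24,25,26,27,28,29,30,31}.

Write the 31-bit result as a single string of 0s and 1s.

Place data at non-parity positions: p1 p2 1 p4 0 0 1 p8 1 0 0 0 1 0 0 p16 0 1 0 0 0 1 0 1 1 1 0 1 1 0 0
p1 (pos 1,3,5,7,9,11,13,15,17,19,21,23,25,27,29,31): XOR of data positions = 1⊕0⊕1⊕1⊕0⊕1⊕0⊕0⊕0⊕0⊕0⊕1⊕0⊕1⊕0 = 0
p2 (pos 2,3,6,7,10,11,14,15,18,19,22,23,26,27,30,31): XOR of data positions = 1⊕0⊕1⊕0⊕0⊕0⊕0⊕1⊕0⊕1⊕0⊕1⊕0⊕0⊕0 = 1
p4 (pos 4,5,6,7,12,13,14,15,20,21,22,23,28,29,30,31): XOR of data positions = 0⊕0⊕1⊕0⊕1⊕0⊕0⊕0⊕0⊕1⊕0⊕1⊕1⊕0⊕0 = 1
p8 (pos 8,9,10,11,12,13,14,15,24,25,26,27,28,29,30,31): XOR of data positions = 1⊕0⊕0⊕0⊕1⊕0⊕0⊕1⊕1⊕1⊕0⊕1⊕1⊕0⊕0 = 1
p16 (pos 16,17,18,19,20,21,22,23,24,25,26,27,28,29,30,31): XOR of data positions = 0⊕1⊕0⊕0⊕0⊕1⊕0⊕1⊕1⊕1⊕0⊕1⊕1⊕0⊕0 = 1
Codeword: 0111001110001001010001011101100

0111001110001001010001011101100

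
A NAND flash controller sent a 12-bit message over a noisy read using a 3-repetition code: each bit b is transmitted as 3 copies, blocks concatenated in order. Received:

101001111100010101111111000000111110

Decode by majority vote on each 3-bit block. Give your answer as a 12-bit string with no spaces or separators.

101001110011

Block 1 (101): 2 ones → 1
Block 2 (001): 1 one → 0
Block 3 (111): 3 ones → 1
Block 4 (100): 1 one → 0
Block 5 (010): 1 one → 0
Block 6 (101): 2 ones → 1
Block 7 (111): 3 ones → 1
Block 8 (111): 3 ones → 1
Block 9 (000): 0 ones → 0
Block 10 (000): 0 ones → 0
Block 11 (111): 3 ones → 1
Block 12 (110): 2 ones → 1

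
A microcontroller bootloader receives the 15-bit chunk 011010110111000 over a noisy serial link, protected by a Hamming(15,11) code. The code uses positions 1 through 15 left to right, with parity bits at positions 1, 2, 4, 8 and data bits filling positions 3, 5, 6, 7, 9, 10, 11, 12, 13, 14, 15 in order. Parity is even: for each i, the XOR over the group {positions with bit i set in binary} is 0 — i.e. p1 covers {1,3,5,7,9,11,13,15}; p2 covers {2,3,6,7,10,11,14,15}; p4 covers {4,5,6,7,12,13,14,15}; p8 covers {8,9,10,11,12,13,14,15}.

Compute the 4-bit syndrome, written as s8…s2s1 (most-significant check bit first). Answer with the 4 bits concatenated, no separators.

s1 (pos 1,3,5,7,9,11,13,15): 0⊕1⊕1⊕1⊕0⊕1⊕0⊕0 = 0
s2 (pos 2,3,6,7,10,11,14,15): 1⊕1⊕0⊕1⊕1⊕1⊕0⊕0 = 1
s4 (pos 4,5,6,7,12,13,14,15): 0⊕1⊕0⊕1⊕1⊕0⊕0⊕0 = 1
s8 (pos 8,9,10,11,12,13,14,15): 1⊕0⊕1⊕1⊕1⊕0⊕0⊕0 = 0
Syndrome s8…s1 = 0110 → error at position 6.

0110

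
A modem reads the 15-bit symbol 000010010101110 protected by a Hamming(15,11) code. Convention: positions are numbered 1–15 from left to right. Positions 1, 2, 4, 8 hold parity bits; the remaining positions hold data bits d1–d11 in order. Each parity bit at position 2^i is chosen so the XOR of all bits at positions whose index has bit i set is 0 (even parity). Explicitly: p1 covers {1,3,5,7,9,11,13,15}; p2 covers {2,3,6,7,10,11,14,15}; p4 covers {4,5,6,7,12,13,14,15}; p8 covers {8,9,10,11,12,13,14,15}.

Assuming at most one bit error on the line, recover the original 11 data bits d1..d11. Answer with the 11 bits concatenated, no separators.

01000101110

s1 (pos 1,3,5,7,9,11,13,15): 0⊕0⊕1⊕0⊕0⊕0⊕1⊕0 = 0
s2 (pos 2,3,6,7,10,11,14,15): 0⊕0⊕0⊕0⊕1⊕0⊕1⊕0 = 0
s4 (pos 4,5,6,7,12,13,14,15): 0⊕1⊕0⊕0⊕1⊕1⊕1⊕0 = 0
s8 (pos 8,9,10,11,12,13,14,15): 1⊕0⊕1⊕0⊕1⊕1⊕1⊕0 = 1
Syndrome s8…s1 = 1000 → error at position 8.
Flip position 8: 000010010101110 → 000010000101110
Read data bits from positions 3,5,6,7,9,10,11,12,13,14,15: 01000101110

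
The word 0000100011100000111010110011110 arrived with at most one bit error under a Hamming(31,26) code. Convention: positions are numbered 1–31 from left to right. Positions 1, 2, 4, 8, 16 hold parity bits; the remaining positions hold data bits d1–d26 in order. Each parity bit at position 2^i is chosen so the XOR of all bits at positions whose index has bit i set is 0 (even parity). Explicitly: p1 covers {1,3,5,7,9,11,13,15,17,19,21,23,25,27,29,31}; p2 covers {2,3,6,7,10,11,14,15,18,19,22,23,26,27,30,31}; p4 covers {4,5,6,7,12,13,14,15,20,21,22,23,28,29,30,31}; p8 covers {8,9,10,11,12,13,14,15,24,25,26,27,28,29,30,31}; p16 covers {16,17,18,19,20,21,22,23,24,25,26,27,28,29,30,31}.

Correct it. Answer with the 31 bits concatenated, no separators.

s1 (pos 1,3,5,7,9,11,13,15,17,19,21,23,25,27,29,31): 0⊕0⊕1⊕0⊕1⊕1⊕0⊕0⊕1⊕1⊕1⊕1⊕0⊕1⊕1⊕0 = 1
s2 (pos 2,3,6,7,10,11,14,15,18,19,22,23,26,27,30,31): 0⊕0⊕0⊕0⊕1⊕1⊕0⊕0⊕1⊕1⊕0⊕1⊕0⊕1⊕1⊕0 = 1
s4 (pos 4,5,6,7,12,13,14,15,20,21,22,23,28,29,30,31): 0⊕1⊕0⊕0⊕0⊕0⊕0⊕0⊕0⊕1⊕0⊕1⊕1⊕1⊕1⊕0 = 0
s8 (pos 8,9,10,11,12,13,14,15,24,25,26,27,28,29,30,31): 0⊕1⊕1⊕1⊕0⊕0⊕0⊕0⊕1⊕0⊕0⊕1⊕1⊕1⊕1⊕0 = 0
s16 (pos 16,17,18,19,20,21,22,23,24,25,26,27,28,29,30,31): 0⊕1⊕1⊕1⊕0⊕1⊕0⊕1⊕1⊕0⊕0⊕1⊕1⊕1⊕1⊕0 = 0
Syndrome s16…s1 = 00011 → error at position 3.
Flip position 3: 0000100011100000111010110011110 → 0010100011100000111010110011110

0010100011100000111010110011110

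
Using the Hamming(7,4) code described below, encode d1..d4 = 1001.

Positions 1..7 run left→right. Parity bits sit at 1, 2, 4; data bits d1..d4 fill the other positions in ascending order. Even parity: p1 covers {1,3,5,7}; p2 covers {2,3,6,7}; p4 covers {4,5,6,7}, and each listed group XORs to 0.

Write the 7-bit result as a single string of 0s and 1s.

0011001

Place data at non-parity positions: p1 p2 1 p4 0 0 1
p1 (pos 1,3,5,7): XOR of data positions = 1⊕0⊕1 = 0
p2 (pos 2,3,6,7): XOR of data positions = 1⊕0⊕1 = 0
p4 (pos 4,5,6,7): XOR of data positions = 0⊕0⊕1 = 1
Codeword: 0011001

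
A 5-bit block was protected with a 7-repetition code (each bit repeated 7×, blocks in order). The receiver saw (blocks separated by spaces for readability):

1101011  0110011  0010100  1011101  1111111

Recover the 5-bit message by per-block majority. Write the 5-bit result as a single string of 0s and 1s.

11011

Block 1 (1101011): 5 ones → 1
Block 2 (0110011): 4 ones → 1
Block 3 (0010100): 2 ones → 0
Block 4 (1011101): 5 ones → 1
Block 5 (1111111): 7 ones → 1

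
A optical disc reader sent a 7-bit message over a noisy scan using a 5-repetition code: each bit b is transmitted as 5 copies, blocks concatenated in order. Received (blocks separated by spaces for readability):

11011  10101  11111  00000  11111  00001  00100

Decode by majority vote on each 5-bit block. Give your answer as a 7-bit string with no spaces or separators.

1110100

Block 1 (11011): 4 ones → 1
Block 2 (10101): 3 ones → 1
Block 3 (11111): 5 ones → 1
Block 4 (00000): 0 ones → 0
Block 5 (11111): 5 ones → 1
Block 6 (00001): 1 one → 0
Block 7 (00100): 1 one → 0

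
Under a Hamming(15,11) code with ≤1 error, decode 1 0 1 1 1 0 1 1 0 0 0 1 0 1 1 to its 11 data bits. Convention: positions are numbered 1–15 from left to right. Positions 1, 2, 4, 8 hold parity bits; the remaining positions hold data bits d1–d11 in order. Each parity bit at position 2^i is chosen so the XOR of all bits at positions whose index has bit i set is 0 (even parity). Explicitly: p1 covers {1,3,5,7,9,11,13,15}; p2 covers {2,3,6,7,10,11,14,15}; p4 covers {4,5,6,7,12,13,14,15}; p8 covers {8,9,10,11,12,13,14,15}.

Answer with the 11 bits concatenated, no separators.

11010001011

s1 (pos 1,3,5,7,9,11,13,15): 1⊕1⊕1⊕1⊕0⊕0⊕0⊕1 = 1
s2 (pos 2,3,6,7,10,11,14,15): 0⊕1⊕0⊕1⊕0⊕0⊕1⊕1 = 0
s4 (pos 4,5,6,7,12,13,14,15): 1⊕1⊕0⊕1⊕1⊕0⊕1⊕1 = 0
s8 (pos 8,9,10,11,12,13,14,15): 1⊕0⊕0⊕0⊕1⊕0⊕1⊕1 = 0
Syndrome s8…s1 = 0001 → error at position 1.
Flip position 1: 101110110001011 → 001110110001011
Read data bits from positions 3,5,6,7,9,10,11,12,13,14,15: 11010001011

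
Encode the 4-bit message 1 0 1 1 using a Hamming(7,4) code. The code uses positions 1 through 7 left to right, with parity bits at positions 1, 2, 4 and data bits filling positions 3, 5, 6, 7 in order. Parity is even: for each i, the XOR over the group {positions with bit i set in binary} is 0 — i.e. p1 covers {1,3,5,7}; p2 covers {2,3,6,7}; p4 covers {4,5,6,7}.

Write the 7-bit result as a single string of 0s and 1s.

0110011

Place data at non-parity positions: p1 p2 1 p4 0 1 1
p1 (pos 1,3,5,7): XOR of data positions = 1⊕0⊕1 = 0
p2 (pos 2,3,6,7): XOR of data positions = 1⊕1⊕1 = 1
p4 (pos 4,5,6,7): XOR of data positions = 0⊕1⊕1 = 0
Codeword: 0110011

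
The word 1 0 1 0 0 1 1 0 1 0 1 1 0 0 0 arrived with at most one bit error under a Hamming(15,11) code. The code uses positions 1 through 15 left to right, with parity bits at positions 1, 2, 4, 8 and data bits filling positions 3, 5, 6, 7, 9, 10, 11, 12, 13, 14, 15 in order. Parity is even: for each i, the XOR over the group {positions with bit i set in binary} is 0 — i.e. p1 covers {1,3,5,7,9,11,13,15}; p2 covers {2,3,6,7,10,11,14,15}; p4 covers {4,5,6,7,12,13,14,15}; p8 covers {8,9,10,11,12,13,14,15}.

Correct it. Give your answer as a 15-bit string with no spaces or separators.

101001101011100

s1 (pos 1,3,5,7,9,11,13,15): 1⊕1⊕0⊕1⊕1⊕1⊕0⊕0 = 1
s2 (pos 2,3,6,7,10,11,14,15): 0⊕1⊕1⊕1⊕0⊕1⊕0⊕0 = 0
s4 (pos 4,5,6,7,12,13,14,15): 0⊕0⊕1⊕1⊕1⊕0⊕0⊕0 = 1
s8 (pos 8,9,10,11,12,13,14,15): 0⊕1⊕0⊕1⊕1⊕0⊕0⊕0 = 1
Syndrome s8…s1 = 1101 → error at position 13.
Flip position 13: 101001101011000 → 101001101011100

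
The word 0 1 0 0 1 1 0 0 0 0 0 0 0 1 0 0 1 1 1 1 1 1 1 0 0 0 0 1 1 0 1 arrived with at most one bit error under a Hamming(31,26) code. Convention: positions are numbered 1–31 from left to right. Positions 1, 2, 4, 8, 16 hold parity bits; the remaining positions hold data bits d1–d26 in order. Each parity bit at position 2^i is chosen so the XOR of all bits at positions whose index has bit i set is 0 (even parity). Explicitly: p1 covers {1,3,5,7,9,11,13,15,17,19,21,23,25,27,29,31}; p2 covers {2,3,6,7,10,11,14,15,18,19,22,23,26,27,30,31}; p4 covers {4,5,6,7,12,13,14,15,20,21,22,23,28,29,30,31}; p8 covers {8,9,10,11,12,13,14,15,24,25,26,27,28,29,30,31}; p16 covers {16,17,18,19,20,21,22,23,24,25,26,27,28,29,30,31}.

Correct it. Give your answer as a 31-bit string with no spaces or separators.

s1 (pos 1,3,5,7,9,11,13,15,17,19,21,23,25,27,29,31): 0⊕0⊕1⊕0⊕0⊕0⊕0⊕0⊕1⊕1⊕1⊕1⊕0⊕0⊕1⊕1 = 1
s2 (pos 2,3,6,7,10,11,14,15,18,19,22,23,26,27,30,31): 1⊕0⊕1⊕0⊕0⊕0⊕1⊕0⊕1⊕1⊕1⊕1⊕0⊕0⊕0⊕1 = 0
s4 (pos 4,5,6,7,12,13,14,15,20,21,22,23,28,29,30,31): 0⊕1⊕1⊕0⊕0⊕0⊕1⊕0⊕1⊕1⊕1⊕1⊕1⊕1⊕0⊕1 = 0
s8 (pos 8,9,10,11,12,13,14,15,24,25,26,27,28,29,30,31): 0⊕0⊕0⊕0⊕0⊕0⊕1⊕0⊕0⊕0⊕0⊕0⊕1⊕1⊕0⊕1 = 0
s16 (pos 16,17,18,19,20,21,22,23,24,25,26,27,28,29,30,31): 0⊕1⊕1⊕1⊕1⊕1⊕1⊕1⊕0⊕0⊕0⊕0⊕1⊕1⊕0⊕1 = 0
Syndrome s16…s1 = 00001 → error at position 1.
Flip position 1: 0100110000000100111111100001101 → 1100110000000100111111100001101

1100110000000100111111100001101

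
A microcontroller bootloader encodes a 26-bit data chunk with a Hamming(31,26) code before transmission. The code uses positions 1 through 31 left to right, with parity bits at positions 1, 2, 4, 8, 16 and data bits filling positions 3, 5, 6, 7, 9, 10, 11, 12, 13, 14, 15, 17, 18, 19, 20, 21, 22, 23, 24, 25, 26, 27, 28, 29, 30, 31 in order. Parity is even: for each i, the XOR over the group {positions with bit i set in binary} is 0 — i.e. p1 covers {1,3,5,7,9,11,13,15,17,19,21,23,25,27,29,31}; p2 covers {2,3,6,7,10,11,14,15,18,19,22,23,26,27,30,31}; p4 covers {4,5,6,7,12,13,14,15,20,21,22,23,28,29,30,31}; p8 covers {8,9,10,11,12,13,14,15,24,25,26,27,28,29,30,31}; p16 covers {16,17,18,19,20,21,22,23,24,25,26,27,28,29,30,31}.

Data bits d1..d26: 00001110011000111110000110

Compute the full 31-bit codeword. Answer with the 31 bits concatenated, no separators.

0100000011100111000111110000110

Place data at non-parity positions: p1 p2 0 p4 0 0 0 p8 1 1 1 0 0 1 1 p16 0 0 0 1 1 1 1 1 0 0 0 0 1 1 0
p1 (pos 1,3,5,7,9,11,13,15,17,19,21,23,25,27,29,31): XOR of data positions = 0⊕0⊕0⊕1⊕1⊕0⊕1⊕0⊕0⊕1⊕1⊕0⊕0⊕1⊕0 = 0
p2 (pos 2,3,6,7,10,11,14,15,18,19,22,23,26,27,30,31): XOR of data positions = 0⊕0⊕0⊕1⊕1⊕1⊕1⊕0⊕0⊕1⊕1⊕0⊕0⊕1⊕0 = 1
p4 (pos 4,5,6,7,12,13,14,15,20,21,22,23,28,29,30,31): XOR of data positions = 0⊕0⊕0⊕0⊕0⊕1⊕1⊕1⊕1⊕1⊕1⊕0⊕1⊕1⊕0 = 0
p8 (pos 8,9,10,11,12,13,14,15,24,25,26,27,28,29,30,31): XOR of data positions = 1⊕1⊕1⊕0⊕0⊕1⊕1⊕1⊕0⊕0⊕0⊕0⊕1⊕1⊕0 = 0
p16 (pos 16,17,18,19,20,21,22,23,24,25,26,27,28,29,30,31): XOR of data positions = 0⊕0⊕0⊕1⊕1⊕1⊕1⊕1⊕0⊕0⊕0⊕0⊕1⊕1⊕0 = 1
Codeword: 0100000011100111000111110000110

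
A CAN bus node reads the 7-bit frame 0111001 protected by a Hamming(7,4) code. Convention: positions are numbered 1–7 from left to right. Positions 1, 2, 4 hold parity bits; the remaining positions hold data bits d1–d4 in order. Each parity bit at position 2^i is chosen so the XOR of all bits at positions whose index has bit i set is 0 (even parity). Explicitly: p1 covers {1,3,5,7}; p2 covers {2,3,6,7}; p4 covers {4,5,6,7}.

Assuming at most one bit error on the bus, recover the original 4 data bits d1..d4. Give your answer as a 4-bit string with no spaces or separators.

s1 (pos 1,3,5,7): 0⊕1⊕0⊕1 = 0
s2 (pos 2,3,6,7): 1⊕1⊕0⊕1 = 1
s4 (pos 4,5,6,7): 1⊕0⊕0⊕1 = 0
Syndrome s4…s1 = 010 → error at position 2.
Flip position 2: 0111001 → 0011001
Read data bits from positions 3,5,6,7: 1001

1001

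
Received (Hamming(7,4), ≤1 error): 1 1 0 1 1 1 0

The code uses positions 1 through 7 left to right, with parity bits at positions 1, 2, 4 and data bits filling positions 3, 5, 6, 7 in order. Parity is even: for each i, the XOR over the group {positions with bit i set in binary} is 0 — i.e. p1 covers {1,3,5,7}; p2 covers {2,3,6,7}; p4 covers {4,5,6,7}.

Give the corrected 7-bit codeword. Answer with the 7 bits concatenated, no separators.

1100110

s1 (pos 1,3,5,7): 1⊕0⊕1⊕0 = 0
s2 (pos 2,3,6,7): 1⊕0⊕1⊕0 = 0
s4 (pos 4,5,6,7): 1⊕1⊕1⊕0 = 1
Syndrome s4…s1 = 100 → error at position 4.
Flip position 4: 1101110 → 1100110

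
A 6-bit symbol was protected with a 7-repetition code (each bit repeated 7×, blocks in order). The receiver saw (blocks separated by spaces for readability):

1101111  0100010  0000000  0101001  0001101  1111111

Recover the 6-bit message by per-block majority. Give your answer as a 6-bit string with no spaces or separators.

100001

Block 1 (1101111): 6 ones → 1
Block 2 (0100010): 2 ones → 0
Block 3 (0000000): 0 ones → 0
Block 4 (0101001): 3 ones → 0
Block 5 (0001101): 3 ones → 0
Block 6 (1111111): 7 ones → 1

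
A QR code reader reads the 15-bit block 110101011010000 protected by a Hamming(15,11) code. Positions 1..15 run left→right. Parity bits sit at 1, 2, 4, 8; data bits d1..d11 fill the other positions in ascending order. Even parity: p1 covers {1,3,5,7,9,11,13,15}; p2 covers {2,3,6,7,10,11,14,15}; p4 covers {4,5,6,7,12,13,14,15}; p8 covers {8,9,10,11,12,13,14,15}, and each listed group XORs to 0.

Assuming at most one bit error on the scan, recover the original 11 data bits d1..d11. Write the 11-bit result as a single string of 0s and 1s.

s1 (pos 1,3,5,7,9,11,13,15): 1⊕0⊕0⊕0⊕1⊕1⊕0⊕0 = 1
s2 (pos 2,3,6,7,10,11,14,15): 1⊕0⊕1⊕0⊕0⊕1⊕0⊕0 = 1
s4 (pos 4,5,6,7,12,13,14,15): 1⊕0⊕1⊕0⊕0⊕0⊕0⊕0 = 0
s8 (pos 8,9,10,11,12,13,14,15): 1⊕1⊕0⊕1⊕0⊕0⊕0⊕0 = 1
Syndrome s8…s1 = 1011 → error at position 11.
Flip position 11: 110101011010000 → 110101011000000
Read data bits from positions 3,5,6,7,9,10,11,12,13,14,15: 00101000000

00101000000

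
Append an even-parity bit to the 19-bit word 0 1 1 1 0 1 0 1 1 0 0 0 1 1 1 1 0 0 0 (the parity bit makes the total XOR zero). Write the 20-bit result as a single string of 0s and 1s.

01110101100011110000

XOR of the 19 data bits: 0⊕1⊕1⊕1⊕0⊕1⊕0⊕1⊕1⊕0⊕0⊕0⊕1⊕1⊕1⊕1⊕0⊕0⊕0 = 0
Parity bit = 0 (so all 20 bits XOR to 0).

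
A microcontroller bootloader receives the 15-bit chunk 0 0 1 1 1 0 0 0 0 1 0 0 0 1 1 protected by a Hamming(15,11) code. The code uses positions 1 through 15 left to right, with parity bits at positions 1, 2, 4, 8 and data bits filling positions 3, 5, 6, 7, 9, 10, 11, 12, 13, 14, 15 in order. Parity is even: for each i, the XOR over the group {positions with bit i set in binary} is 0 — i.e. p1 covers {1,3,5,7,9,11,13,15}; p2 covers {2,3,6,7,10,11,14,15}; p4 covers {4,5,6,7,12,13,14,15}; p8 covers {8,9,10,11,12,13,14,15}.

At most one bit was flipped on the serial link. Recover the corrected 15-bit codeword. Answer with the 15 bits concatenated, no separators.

s1 (pos 1,3,5,7,9,11,13,15): 0⊕1⊕1⊕0⊕0⊕0⊕0⊕1 = 1
s2 (pos 2,3,6,7,10,11,14,15): 0⊕1⊕0⊕0⊕1⊕0⊕1⊕1 = 0
s4 (pos 4,5,6,7,12,13,14,15): 1⊕1⊕0⊕0⊕0⊕0⊕1⊕1 = 0
s8 (pos 8,9,10,11,12,13,14,15): 0⊕0⊕1⊕0⊕0⊕0⊕1⊕1 = 1
Syndrome s8…s1 = 1001 → error at position 9.
Flip position 9: 001110000100011 → 001110001100011

001110001100011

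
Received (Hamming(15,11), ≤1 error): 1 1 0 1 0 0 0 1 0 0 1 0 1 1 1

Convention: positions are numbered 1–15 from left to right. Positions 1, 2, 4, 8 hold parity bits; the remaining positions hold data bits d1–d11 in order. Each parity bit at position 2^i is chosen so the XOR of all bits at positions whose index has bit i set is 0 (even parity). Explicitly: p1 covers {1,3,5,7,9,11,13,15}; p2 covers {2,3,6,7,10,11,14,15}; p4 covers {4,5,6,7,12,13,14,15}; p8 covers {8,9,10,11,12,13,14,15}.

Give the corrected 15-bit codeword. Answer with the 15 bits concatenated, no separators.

s1 (pos 1,3,5,7,9,11,13,15): 1⊕0⊕0⊕0⊕0⊕1⊕1⊕1 = 0
s2 (pos 2,3,6,7,10,11,14,15): 1⊕0⊕0⊕0⊕0⊕1⊕1⊕1 = 0
s4 (pos 4,5,6,7,12,13,14,15): 1⊕0⊕0⊕0⊕0⊕1⊕1⊕1 = 0
s8 (pos 8,9,10,11,12,13,14,15): 1⊕0⊕0⊕1⊕0⊕1⊕1⊕1 = 1
Syndrome s8…s1 = 1000 → error at position 8.
Flip position 8: 110100010010111 → 110100000010111

110100000010111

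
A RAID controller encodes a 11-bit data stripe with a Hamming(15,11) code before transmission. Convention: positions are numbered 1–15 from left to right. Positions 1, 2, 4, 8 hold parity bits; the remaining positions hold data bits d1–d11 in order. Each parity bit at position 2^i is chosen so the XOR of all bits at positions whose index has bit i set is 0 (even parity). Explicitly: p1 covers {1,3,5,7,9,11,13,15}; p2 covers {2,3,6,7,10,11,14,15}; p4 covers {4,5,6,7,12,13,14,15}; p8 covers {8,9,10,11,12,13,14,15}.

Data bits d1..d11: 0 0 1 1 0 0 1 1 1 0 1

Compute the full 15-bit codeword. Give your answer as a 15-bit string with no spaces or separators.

Place data at non-parity positions: p1 p2 0 p4 0 1 1 p8 0 0 1 1 1 0 1
p1 (pos 1,3,5,7,9,11,13,15): XOR of data positions = 0⊕0⊕1⊕0⊕1⊕1⊕1 = 0
p2 (pos 2,3,6,7,10,11,14,15): XOR of data positions = 0⊕1⊕1⊕0⊕1⊕0⊕1 = 0
p4 (pos 4,5,6,7,12,13,14,15): XOR of data positions = 0⊕1⊕1⊕1⊕1⊕0⊕1 = 1
p8 (pos 8,9,10,11,12,13,14,15): XOR of data positions = 0⊕0⊕1⊕1⊕1⊕0⊕1 = 0
Codeword: 000101100011101

000101100011101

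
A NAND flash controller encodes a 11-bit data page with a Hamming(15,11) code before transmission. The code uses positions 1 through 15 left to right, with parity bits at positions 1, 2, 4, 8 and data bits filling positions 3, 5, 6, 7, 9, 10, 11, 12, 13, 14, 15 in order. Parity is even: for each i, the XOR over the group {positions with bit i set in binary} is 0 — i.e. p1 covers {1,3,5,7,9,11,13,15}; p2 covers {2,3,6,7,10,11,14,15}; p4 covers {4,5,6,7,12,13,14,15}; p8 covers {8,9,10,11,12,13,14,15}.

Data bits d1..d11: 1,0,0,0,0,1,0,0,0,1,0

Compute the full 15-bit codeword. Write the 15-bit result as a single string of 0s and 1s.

Place data at non-parity positions: p1 p2 1 p4 0 0 0 p8 0 1 0 0 0 1 0
p1 (pos 1,3,5,7,9,11,13,15): XOR of data positions = 1⊕0⊕0⊕0⊕0⊕0⊕0 = 1
p2 (pos 2,3,6,7,10,11,14,15): XOR of data positions = 1⊕0⊕0⊕1⊕0⊕1⊕0 = 1
p4 (pos 4,5,6,7,12,13,14,15): XOR of data positions = 0⊕0⊕0⊕0⊕0⊕1⊕0 = 1
p8 (pos 8,9,10,11,12,13,14,15): XOR of data positions = 0⊕1⊕0⊕0⊕0⊕1⊕0 = 0
Codeword: 111100000100010

111100000100010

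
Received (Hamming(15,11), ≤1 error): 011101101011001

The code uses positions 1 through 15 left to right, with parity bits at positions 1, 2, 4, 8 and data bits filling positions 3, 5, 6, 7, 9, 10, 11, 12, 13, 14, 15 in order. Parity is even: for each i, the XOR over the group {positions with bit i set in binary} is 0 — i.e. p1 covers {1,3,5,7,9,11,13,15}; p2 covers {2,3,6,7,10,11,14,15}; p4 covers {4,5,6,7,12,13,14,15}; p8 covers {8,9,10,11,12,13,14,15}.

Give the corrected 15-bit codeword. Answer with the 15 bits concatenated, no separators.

011111101011001

s1 (pos 1,3,5,7,9,11,13,15): 0⊕1⊕0⊕1⊕1⊕1⊕0⊕1 = 1
s2 (pos 2,3,6,7,10,11,14,15): 1⊕1⊕1⊕1⊕0⊕1⊕0⊕1 = 0
s4 (pos 4,5,6,7,12,13,14,15): 1⊕0⊕1⊕1⊕1⊕0⊕0⊕1 = 1
s8 (pos 8,9,10,11,12,13,14,15): 0⊕1⊕0⊕1⊕1⊕0⊕0⊕1 = 0
Syndrome s8…s1 = 0101 → error at position 5.
Flip position 5: 011101101011001 → 011111101011001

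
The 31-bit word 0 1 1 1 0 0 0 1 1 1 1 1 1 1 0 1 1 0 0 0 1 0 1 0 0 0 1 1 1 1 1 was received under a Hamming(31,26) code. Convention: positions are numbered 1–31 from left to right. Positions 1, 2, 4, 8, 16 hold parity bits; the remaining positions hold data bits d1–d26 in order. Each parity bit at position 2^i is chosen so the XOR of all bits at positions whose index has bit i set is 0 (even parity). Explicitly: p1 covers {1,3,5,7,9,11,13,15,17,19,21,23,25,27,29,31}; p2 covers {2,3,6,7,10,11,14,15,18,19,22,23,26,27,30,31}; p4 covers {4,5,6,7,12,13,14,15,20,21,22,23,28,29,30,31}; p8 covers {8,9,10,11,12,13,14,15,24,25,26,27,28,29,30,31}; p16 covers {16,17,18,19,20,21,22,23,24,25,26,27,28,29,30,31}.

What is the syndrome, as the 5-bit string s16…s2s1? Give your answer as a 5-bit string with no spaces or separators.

s1 (pos 1,3,5,7,9,11,13,15,17,19,21,23,25,27,29,31): 0⊕1⊕0⊕0⊕1⊕1⊕1⊕0⊕1⊕0⊕1⊕1⊕0⊕1⊕1⊕1 = 0
s2 (pos 2,3,6,7,10,11,14,15,18,19,22,23,26,27,30,31): 1⊕1⊕0⊕0⊕1⊕1⊕1⊕0⊕0⊕0⊕0⊕1⊕0⊕1⊕1⊕1 = 1
s4 (pos 4,5,6,7,12,13,14,15,20,21,22,23,28,29,30,31): 1⊕0⊕0⊕0⊕1⊕1⊕1⊕0⊕0⊕1⊕0⊕1⊕1⊕1⊕1⊕1 = 0
s8 (pos 8,9,10,11,12,13,14,15,24,25,26,27,28,29,30,31): 1⊕1⊕1⊕1⊕1⊕1⊕1⊕0⊕0⊕0⊕0⊕1⊕1⊕1⊕1⊕1 = 0
s16 (pos 16,17,18,19,20,21,22,23,24,25,26,27,28,29,30,31): 1⊕1⊕0⊕0⊕0⊕1⊕0⊕1⊕0⊕0⊕0⊕1⊕1⊕1⊕1⊕1 = 1
Syndrome s16…s1 = 10010 → error at position 18.

10010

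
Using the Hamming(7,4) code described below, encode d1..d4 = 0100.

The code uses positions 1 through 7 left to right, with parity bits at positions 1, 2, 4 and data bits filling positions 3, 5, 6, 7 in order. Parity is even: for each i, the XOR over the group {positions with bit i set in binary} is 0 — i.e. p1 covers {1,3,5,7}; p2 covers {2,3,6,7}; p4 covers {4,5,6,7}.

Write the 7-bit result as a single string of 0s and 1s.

Place data at non-parity positions: p1 p2 0 p4 1 0 0
p1 (pos 1,3,5,7): XOR of data positions = 0⊕1⊕0 = 1
p2 (pos 2,3,6,7): XOR of data positions = 0⊕0⊕0 = 0
p4 (pos 4,5,6,7): XOR of data positions = 1⊕0⊕0 = 1
Codeword: 1001100

1001100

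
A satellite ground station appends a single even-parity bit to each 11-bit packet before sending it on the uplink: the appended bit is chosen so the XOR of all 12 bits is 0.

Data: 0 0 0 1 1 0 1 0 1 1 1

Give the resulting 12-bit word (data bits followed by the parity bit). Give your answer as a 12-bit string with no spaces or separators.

000110101110

XOR of the 11 data bits: 0⊕0⊕0⊕1⊕1⊕0⊕1⊕0⊕1⊕1⊕1 = 0
Parity bit = 0 (so all 12 bits XOR to 0).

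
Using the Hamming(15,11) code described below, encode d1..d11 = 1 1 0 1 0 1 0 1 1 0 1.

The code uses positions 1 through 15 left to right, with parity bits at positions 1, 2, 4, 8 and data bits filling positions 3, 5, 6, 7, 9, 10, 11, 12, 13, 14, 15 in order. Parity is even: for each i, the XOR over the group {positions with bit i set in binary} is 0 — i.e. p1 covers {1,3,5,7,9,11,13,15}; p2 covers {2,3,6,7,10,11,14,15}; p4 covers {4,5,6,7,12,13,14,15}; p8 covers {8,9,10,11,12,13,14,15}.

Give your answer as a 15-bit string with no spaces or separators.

Place data at non-parity positions: p1 p2 1 p4 1 0 1 p8 0 1 0 1 1 0 1
p1 (pos 1,3,5,7,9,11,13,15): XOR of data positions = 1⊕1⊕1⊕0⊕0⊕1⊕1 = 1
p2 (pos 2,3,6,7,10,11,14,15): XOR of data positions = 1⊕0⊕1⊕1⊕0⊕0⊕1 = 0
p4 (pos 4,5,6,7,12,13,14,15): XOR of data positions = 1⊕0⊕1⊕1⊕1⊕0⊕1 = 1
p8 (pos 8,9,10,11,12,13,14,15): XOR of data positions = 0⊕1⊕0⊕1⊕1⊕0⊕1 = 0
Codeword: 101110100101101

101110100101101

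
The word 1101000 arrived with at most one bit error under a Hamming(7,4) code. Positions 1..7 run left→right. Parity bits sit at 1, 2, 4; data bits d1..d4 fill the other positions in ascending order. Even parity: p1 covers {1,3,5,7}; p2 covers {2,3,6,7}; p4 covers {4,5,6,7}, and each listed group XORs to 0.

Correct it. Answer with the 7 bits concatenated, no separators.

s1 (pos 1,3,5,7): 1⊕0⊕0⊕0 = 1
s2 (pos 2,3,6,7): 1⊕0⊕0⊕0 = 1
s4 (pos 4,5,6,7): 1⊕0⊕0⊕0 = 1
Syndrome s4…s1 = 111 → error at position 7.
Flip position 7: 1101000 → 1101001

1101001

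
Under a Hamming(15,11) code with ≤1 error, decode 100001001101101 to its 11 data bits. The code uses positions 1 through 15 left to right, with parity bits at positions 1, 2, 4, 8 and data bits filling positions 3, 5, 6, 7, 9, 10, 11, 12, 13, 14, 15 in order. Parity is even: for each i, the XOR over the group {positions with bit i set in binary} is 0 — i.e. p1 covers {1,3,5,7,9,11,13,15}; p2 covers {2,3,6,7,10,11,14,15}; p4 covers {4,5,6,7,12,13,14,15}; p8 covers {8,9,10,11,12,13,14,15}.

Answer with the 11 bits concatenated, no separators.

s1 (pos 1,3,5,7,9,11,13,15): 1⊕0⊕0⊕0⊕1⊕0⊕1⊕1 = 0
s2 (pos 2,3,6,7,10,11,14,15): 0⊕0⊕1⊕0⊕1⊕0⊕0⊕1 = 1
s4 (pos 4,5,6,7,12,13,14,15): 0⊕0⊕1⊕0⊕1⊕1⊕0⊕1 = 0
s8 (pos 8,9,10,11,12,13,14,15): 0⊕1⊕1⊕0⊕1⊕1⊕0⊕1 = 1
Syndrome s8…s1 = 1010 → error at position 10.
Flip position 10: 100001001101101 → 100001001001101
Read data bits from positions 3,5,6,7,9,10,11,12,13,14,15: 00101001101

00101001101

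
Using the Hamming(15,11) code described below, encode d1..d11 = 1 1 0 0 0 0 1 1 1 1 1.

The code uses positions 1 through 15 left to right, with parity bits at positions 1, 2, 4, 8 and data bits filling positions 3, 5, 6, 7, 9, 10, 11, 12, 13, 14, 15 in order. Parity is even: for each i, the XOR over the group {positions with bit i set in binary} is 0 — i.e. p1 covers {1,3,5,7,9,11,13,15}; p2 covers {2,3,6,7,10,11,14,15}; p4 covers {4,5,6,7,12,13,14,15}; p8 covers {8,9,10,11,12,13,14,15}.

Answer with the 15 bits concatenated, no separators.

101110010011111

Place data at non-parity positions: p1 p2 1 p4 1 0 0 p8 0 0 1 1 1 1 1
p1 (pos 1,3,5,7,9,11,13,15): XOR of data positions = 1⊕1⊕0⊕0⊕1⊕1⊕1 = 1
p2 (pos 2,3,6,7,10,11,14,15): XOR of data positions = 1⊕0⊕0⊕0⊕1⊕1⊕1 = 0
p4 (pos 4,5,6,7,12,13,14,15): XOR of data positions = 1⊕0⊕0⊕1⊕1⊕1⊕1 = 1
p8 (pos 8,9,10,11,12,13,14,15): XOR of data positions = 0⊕0⊕1⊕1⊕1⊕1⊕1 = 1
Codeword: 101110010011111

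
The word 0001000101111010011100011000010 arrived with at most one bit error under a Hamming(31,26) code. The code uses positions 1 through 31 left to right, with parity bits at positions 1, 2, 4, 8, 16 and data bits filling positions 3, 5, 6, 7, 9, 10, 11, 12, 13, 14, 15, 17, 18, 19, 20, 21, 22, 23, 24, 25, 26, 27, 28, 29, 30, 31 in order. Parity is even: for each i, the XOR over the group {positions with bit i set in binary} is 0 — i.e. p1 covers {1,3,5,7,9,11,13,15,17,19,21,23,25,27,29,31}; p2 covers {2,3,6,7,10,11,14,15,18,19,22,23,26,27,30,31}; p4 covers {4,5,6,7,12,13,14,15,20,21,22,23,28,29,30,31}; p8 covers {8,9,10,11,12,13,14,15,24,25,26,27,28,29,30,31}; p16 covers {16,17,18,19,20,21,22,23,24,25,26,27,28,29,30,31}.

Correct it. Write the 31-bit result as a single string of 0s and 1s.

s1 (pos 1,3,5,7,9,11,13,15,17,19,21,23,25,27,29,31): 0⊕0⊕0⊕0⊕0⊕1⊕1⊕1⊕0⊕1⊕0⊕0⊕1⊕0⊕0⊕0 = 1
s2 (pos 2,3,6,7,10,11,14,15,18,19,22,23,26,27,30,31): 0⊕0⊕0⊕0⊕1⊕1⊕0⊕1⊕1⊕1⊕0⊕0⊕0⊕0⊕1⊕0 = 0
s4 (pos 4,5,6,7,12,13,14,15,20,21,22,23,28,29,30,31): 1⊕0⊕0⊕0⊕1⊕1⊕0⊕1⊕1⊕0⊕0⊕0⊕0⊕0⊕1⊕0 = 0
s8 (pos 8,9,10,11,12,13,14,15,24,25,26,27,28,29,30,31): 1⊕0⊕1⊕1⊕1⊕1⊕0⊕1⊕1⊕1⊕0⊕0⊕0⊕0⊕1⊕0 = 1
s16 (pos 16,17,18,19,20,21,22,23,24,25,26,27,28,29,30,31): 0⊕0⊕1⊕1⊕1⊕0⊕0⊕0⊕1⊕1⊕0⊕0⊕0⊕0⊕1⊕0 = 0
Syndrome s16…s1 = 01001 → error at position 9.
Flip position 9: 0001000101111010011100011000010 → 0001000111111010011100011000010

0001000111111010011100011000010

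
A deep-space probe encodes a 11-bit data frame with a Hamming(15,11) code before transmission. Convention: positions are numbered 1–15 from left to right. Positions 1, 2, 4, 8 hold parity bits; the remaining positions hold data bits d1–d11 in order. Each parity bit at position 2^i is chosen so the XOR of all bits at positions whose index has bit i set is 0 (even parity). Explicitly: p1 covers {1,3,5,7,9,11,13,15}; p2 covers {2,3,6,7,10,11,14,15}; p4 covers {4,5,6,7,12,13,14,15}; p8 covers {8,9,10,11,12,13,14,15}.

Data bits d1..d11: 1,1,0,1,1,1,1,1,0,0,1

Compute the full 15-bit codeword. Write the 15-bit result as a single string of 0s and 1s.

Place data at non-parity positions: p1 p2 1 p4 1 0 1 p8 1 1 1 1 0 0 1
p1 (pos 1,3,5,7,9,11,13,15): XOR of data positions = 1⊕1⊕1⊕1⊕1⊕0⊕1 = 0
p2 (pos 2,3,6,7,10,11,14,15): XOR of data positions = 1⊕0⊕1⊕1⊕1⊕0⊕1 = 1
p4 (pos 4,5,6,7,12,13,14,15): XOR of data positions = 1⊕0⊕1⊕1⊕0⊕0⊕1 = 0
p8 (pos 8,9,10,11,12,13,14,15): XOR of data positions = 1⊕1⊕1⊕1⊕0⊕0⊕1 = 1
Codeword: 011010111111001

011010111111001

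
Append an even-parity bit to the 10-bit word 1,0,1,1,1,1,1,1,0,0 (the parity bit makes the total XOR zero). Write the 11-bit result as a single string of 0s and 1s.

XOR of the 10 data bits: 1⊕0⊕1⊕1⊕1⊕1⊕1⊕1⊕0⊕0 = 1
Parity bit = 1 (so all 11 bits XOR to 0).

10111111001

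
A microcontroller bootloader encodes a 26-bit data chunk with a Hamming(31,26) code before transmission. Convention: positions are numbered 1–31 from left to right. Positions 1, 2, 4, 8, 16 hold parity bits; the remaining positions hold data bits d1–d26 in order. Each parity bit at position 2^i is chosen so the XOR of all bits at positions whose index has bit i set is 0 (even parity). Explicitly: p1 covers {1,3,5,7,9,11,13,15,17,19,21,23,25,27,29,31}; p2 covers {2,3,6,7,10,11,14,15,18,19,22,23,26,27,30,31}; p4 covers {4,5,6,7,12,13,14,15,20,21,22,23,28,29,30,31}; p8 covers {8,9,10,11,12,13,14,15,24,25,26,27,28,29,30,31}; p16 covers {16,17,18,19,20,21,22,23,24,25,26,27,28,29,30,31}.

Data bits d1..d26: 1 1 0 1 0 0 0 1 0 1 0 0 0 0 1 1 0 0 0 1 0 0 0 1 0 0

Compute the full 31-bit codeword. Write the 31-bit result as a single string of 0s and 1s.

Place data at non-parity positions: p1 p2 1 p4 1 0 1 p8 0 0 0 1 0 1 0 p16 0 0 0 1 1 0 0 0 1 0 0 0 1 0 0
p1 (pos 1,3,5,7,9,11,13,15,17,19,21,23,25,27,29,31): XOR of data positions = 1⊕1⊕1⊕0⊕0⊕0⊕0⊕0⊕0⊕1⊕0⊕1⊕0⊕1⊕0 = 0
p2 (pos 2,3,6,7,10,11,14,15,18,19,22,23,26,27,30,31): XOR of data positions = 1⊕0⊕1⊕0⊕0⊕1⊕0⊕0⊕0⊕0⊕0⊕0⊕0⊕0⊕0 = 1
p4 (pos 4,5,6,7,12,13,14,15,20,21,22,23,28,29,30,31): XOR of data positions = 1⊕0⊕1⊕1⊕0⊕1⊕0⊕1⊕1⊕0⊕0⊕0⊕1⊕0⊕0 = 1
p8 (pos 8,9,10,11,12,13,14,15,24,25,26,27,28,29,30,31): XOR of data positions = 0⊕0⊕0⊕1⊕0⊕1⊕0⊕0⊕1⊕0⊕0⊕0⊕1⊕0⊕0 = 0
p16 (pos 16,17,18,19,20,21,22,23,24,25,26,27,28,29,30,31): XOR of data positions = 0⊕0⊕0⊕1⊕1⊕0⊕0⊕0⊕1⊕0⊕0⊕0⊕1⊕0⊕0 = 0
Codeword: 0111101000010100000110001000100

0111101000010100000110001000100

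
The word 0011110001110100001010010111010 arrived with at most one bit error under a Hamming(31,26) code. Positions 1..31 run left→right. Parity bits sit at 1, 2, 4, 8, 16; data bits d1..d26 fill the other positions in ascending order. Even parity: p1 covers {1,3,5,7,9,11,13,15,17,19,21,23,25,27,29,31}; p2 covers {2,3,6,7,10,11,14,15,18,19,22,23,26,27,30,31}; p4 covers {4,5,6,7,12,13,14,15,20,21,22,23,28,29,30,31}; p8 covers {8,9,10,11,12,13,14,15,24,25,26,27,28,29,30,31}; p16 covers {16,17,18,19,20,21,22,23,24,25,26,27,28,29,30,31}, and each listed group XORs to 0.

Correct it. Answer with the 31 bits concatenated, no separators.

0011110001110100001010010011010

s1 (pos 1,3,5,7,9,11,13,15,17,19,21,23,25,27,29,31): 0⊕1⊕1⊕0⊕0⊕1⊕0⊕0⊕0⊕1⊕1⊕0⊕0⊕1⊕0⊕0 = 0
s2 (pos 2,3,6,7,10,11,14,15,18,19,22,23,26,27,30,31): 0⊕1⊕1⊕0⊕1⊕1⊕1⊕0⊕0⊕1⊕0⊕0⊕1⊕1⊕1⊕0 = 1
s4 (pos 4,5,6,7,12,13,14,15,20,21,22,23,28,29,30,31): 1⊕1⊕1⊕0⊕1⊕0⊕1⊕0⊕0⊕1⊕0⊕0⊕1⊕0⊕1⊕0 = 0
s8 (pos 8,9,10,11,12,13,14,15,24,25,26,27,28,29,30,31): 0⊕0⊕1⊕1⊕1⊕0⊕1⊕0⊕1⊕0⊕1⊕1⊕1⊕0⊕1⊕0 = 1
s16 (pos 16,17,18,19,20,21,22,23,24,25,26,27,28,29,30,31): 0⊕0⊕0⊕1⊕0⊕1⊕0⊕0⊕1⊕0⊕1⊕1⊕1⊕0⊕1⊕0 = 1
Syndrome s16…s1 = 11010 → error at position 26.
Flip position 26: 0011110001110100001010010111010 → 0011110001110100001010010011010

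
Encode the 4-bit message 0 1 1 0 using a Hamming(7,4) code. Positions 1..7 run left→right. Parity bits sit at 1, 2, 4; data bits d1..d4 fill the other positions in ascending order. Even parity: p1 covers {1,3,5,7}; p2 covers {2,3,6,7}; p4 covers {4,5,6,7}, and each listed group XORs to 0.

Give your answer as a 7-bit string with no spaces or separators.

Place data at non-parity positions: p1 p2 0 p4 1 1 0
p1 (pos 1,3,5,7): XOR of data positions = 0⊕1⊕0 = 1
p2 (pos 2,3,6,7): XOR of data positions = 0⊕1⊕0 = 1
p4 (pos 4,5,6,7): XOR of data positions = 1⊕1⊕0 = 0
Codeword: 1100110

1100110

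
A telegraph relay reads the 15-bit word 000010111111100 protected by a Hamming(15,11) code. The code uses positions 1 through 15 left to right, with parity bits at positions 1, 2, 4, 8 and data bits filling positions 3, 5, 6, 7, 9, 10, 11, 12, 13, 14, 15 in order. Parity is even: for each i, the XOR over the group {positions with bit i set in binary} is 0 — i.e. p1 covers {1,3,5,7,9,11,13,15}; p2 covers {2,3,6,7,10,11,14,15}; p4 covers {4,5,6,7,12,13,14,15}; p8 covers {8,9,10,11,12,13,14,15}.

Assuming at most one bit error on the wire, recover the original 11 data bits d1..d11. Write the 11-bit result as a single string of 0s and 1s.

11011111100

s1 (pos 1,3,5,7,9,11,13,15): 0⊕0⊕1⊕1⊕1⊕1⊕1⊕0 = 1
s2 (pos 2,3,6,7,10,11,14,15): 0⊕0⊕0⊕1⊕1⊕1⊕0⊕0 = 1
s4 (pos 4,5,6,7,12,13,14,15): 0⊕1⊕0⊕1⊕1⊕1⊕0⊕0 = 0
s8 (pos 8,9,10,11,12,13,14,15): 1⊕1⊕1⊕1⊕1⊕1⊕0⊕0 = 0
Syndrome s8…s1 = 0011 → error at position 3.
Flip position 3: 000010111111100 → 001010111111100
Read data bits from positions 3,5,6,7,9,10,11,12,13,14,15: 11011111100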